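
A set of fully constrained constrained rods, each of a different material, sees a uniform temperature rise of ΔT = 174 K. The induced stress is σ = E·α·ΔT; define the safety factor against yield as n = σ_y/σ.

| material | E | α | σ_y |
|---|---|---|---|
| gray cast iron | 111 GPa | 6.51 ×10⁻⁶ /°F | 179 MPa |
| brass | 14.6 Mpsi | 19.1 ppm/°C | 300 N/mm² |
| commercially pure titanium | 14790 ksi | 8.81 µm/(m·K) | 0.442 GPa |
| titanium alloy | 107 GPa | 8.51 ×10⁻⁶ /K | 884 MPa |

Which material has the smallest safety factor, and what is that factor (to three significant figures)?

In consistent units (E in GPa, α in ×10⁻⁶/K, σ_y in MPa):
  gray cast iron: E = 111.0, α = 11.7, σ_y = 179.0 → σ = 226 MPa, n = 0.791
  brass: E = 100.7, α = 19.1, σ_y = 300.0 → σ = 335 MPa, n = 0.897
  commercially pure titanium: E = 102.0, α = 8.81, σ_y = 442.0 → σ = 156 MPa, n = 2.83
  titanium alloy: E = 107.0, α = 8.51, σ_y = 884.0 → σ = 158 MPa, n = 5.58
Smallest n: gray cast iron with n = 0.791.

gray cast iron, n = 0.791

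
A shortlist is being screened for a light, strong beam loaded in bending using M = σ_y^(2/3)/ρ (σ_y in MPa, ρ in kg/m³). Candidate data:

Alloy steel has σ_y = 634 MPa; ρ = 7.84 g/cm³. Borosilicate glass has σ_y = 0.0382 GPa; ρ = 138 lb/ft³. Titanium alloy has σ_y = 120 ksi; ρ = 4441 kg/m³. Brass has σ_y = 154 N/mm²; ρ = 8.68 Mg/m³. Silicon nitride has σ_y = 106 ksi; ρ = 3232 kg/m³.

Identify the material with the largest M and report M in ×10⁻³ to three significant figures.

In SI units:
  alloy steel: σ_y = 634.0 MPa, ρ = 7840 kg/m³
  borosilicate glass: σ_y = 38.20 MPa, ρ = 2211 kg/m³
  titanium alloy: σ_y = 827.4 MPa, ρ = 4441 kg/m³
  brass: σ_y = 154.0 MPa, ρ = 8680 kg/m³
  silicon nitride: σ_y = 730.8 MPa, ρ = 3232 kg/m³
  silicon nitride: M = 25.1×10⁻³
  titanium alloy: M = 19.8×10⁻³
  alloy steel: M = 9.41×10⁻³
  borosilicate glass: M = 5.13×10⁻³
  brass: M = 3.31×10⁻³
The maximum is for silicon nitride.

silicon nitride, M = 25.1×10⁻³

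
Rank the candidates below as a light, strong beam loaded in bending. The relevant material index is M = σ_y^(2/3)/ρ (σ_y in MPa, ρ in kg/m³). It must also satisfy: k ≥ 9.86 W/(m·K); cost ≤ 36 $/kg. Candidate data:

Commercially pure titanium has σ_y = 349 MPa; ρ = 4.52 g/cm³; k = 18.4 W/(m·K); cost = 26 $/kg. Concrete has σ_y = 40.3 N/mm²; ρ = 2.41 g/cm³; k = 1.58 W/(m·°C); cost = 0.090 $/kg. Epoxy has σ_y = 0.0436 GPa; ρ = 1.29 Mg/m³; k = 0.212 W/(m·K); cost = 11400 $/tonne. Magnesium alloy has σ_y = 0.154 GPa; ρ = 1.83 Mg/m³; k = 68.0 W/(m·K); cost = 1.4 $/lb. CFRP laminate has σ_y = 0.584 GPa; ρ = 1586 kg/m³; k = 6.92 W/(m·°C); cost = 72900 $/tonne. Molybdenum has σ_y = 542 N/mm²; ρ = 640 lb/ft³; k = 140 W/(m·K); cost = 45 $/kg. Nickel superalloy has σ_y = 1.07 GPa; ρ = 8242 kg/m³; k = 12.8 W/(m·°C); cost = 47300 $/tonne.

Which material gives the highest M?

magnesium alloy

Screen on constraints: k ≥ 9.86 W/(m·K); cost ≤ 36 $/kg. Survivors: commercially pure titanium, magnesium alloy.
Normalizing units and computing the index:
  commercially pure titanium: σ_y = 349.0 MPa, ρ = 4520 kg/m³
  magnesium alloy: σ_y = 154.0 MPa, ρ = 1830 kg/m³
  magnesium alloy: M = 15.7×10⁻³
  commercially pure titanium: M = 11.0×10⁻³
The maximum is for magnesium alloy.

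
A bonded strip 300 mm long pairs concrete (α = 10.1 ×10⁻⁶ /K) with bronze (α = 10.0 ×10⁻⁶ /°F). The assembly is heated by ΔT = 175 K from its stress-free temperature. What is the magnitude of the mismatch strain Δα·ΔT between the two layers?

1.38×10⁻³

bronze: α = 10.0×10⁻⁶/°F × 9/5 = 18.0×10⁻⁶/K.
Δα = |10.1 − 18.0|×10⁻⁶/K = 7.90×10⁻⁶/K.
Mismatch strain = Δα·ΔT = 7.90×10⁻⁶ × 175.0 = 1.38×10⁻³.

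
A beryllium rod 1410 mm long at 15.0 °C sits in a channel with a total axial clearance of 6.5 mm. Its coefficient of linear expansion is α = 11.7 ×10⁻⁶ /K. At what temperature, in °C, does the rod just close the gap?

409 °C

α·L₀·ΔT = 6.5 mm ⇒ ΔT = 6.5 / (11.7×10⁻⁶ × 1410.0) = 394.0 K.
T = 15.0 + 394.0 = 409.0 °C.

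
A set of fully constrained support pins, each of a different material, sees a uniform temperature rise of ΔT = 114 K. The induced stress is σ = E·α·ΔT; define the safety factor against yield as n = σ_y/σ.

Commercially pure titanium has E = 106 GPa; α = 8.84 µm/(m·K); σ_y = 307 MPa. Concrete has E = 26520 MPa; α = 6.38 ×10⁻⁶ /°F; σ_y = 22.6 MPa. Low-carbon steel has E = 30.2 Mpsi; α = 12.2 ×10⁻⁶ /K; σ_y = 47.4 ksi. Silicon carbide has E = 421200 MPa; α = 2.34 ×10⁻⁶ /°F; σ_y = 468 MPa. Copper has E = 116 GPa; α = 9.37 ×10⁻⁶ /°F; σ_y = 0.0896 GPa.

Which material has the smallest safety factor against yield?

copper

Converting E to GPa, α to ×10⁻⁶/K, σ_y to MPa, then σ and n for each:
  commercially pure titanium: E = 106.0, α = 8.84, σ_y = 307.0 → σ = 107 MPa, n = 2.87
  concrete: E = 26.52, α = 11.5, σ_y = 22.60 → σ = 34.7 MPa, n = 0.651
  low-carbon steel: E = 208.2, α = 12.2, σ_y = 326.8 → σ = 290 MPa, n = 1.13
  silicon carbide: E = 421.2, α = 4.21, σ_y = 468.0 → σ = 202 MPa, n = 2.31
  copper: E = 116.0, α = 16.9, σ_y = 89.60 → σ = 223 MPa, n = 0.402
Smallest n: copper with n = 0.402.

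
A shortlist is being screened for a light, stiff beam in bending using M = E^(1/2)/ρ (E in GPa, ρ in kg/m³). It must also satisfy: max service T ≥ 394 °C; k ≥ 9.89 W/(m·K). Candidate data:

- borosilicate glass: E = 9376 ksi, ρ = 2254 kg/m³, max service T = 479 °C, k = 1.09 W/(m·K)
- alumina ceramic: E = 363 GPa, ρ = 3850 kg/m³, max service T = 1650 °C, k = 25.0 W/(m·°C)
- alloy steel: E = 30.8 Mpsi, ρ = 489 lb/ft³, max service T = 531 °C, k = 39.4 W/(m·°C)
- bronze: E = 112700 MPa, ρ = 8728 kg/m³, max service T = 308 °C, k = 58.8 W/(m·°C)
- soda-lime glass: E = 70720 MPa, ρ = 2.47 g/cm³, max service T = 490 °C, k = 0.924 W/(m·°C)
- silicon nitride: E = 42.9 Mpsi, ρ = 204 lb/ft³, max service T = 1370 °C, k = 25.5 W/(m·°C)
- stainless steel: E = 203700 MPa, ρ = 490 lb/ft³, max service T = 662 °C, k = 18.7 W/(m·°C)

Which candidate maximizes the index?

silicon nitride

Screen on constraints: max service T ≥ 394 °C; k ≥ 9.89 W/(m·K). Survivors: alumina ceramic, alloy steel, silicon nitride, stainless steel.
In SI units:
  alumina ceramic: E = 363.0 GPa, ρ = 3850 kg/m³
  alloy steel: E = 212.4 GPa, ρ = 7833 kg/m³
  silicon nitride: E = 295.8 GPa, ρ = 3268 kg/m³
  stainless steel: E = 203.7 GPa, ρ = 7849 kg/m³
  silicon nitride: M = 5.26×10⁻³
  alumina ceramic: M = 4.95×10⁻³
  alloy steel: M = 1.86×10⁻³
  stainless steel: M = 1.82×10⁻³
Silicon nitride ranks first.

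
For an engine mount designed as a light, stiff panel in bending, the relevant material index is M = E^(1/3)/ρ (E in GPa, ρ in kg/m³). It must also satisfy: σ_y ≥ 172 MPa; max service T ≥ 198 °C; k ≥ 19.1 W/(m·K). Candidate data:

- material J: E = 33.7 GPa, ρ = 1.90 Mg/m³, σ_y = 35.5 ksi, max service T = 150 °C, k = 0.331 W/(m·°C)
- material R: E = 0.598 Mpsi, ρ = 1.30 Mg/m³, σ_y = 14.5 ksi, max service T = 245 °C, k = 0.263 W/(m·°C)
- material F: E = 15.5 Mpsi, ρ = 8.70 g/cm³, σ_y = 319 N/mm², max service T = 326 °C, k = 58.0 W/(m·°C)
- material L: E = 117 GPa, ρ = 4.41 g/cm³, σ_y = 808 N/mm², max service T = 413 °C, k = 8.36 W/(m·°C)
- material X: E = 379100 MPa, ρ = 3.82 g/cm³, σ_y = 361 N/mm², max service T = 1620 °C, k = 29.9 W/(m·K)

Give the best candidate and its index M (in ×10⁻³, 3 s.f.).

material X, M = 1.89×10⁻³

Screen on constraints: σ_y ≥ 172 MPa; max service T ≥ 198 °C; k ≥ 19.1 W/(m·K). Survivors: material F, material X.
In SI units:
  material F: E = 106.9 GPa, ρ = 8700 kg/m³
  material X: E = 379.1 GPa, ρ = 3820 kg/m³
  material X: M = 1.89×10⁻³
  material F: M = 0.545×10⁻³
Material X ranks first.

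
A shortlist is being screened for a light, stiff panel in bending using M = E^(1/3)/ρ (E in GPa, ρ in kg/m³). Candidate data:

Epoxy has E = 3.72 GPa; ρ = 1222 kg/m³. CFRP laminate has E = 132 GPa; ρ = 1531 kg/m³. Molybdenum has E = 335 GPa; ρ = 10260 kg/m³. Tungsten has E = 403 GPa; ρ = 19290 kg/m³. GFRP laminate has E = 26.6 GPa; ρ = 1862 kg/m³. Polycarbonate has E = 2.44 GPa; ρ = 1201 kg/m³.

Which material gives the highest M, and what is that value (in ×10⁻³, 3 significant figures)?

Evaluate M for each candidate:
  CFRP laminate: M = 3.33×10⁻³
  GFRP laminate: M = 1.60×10⁻³
  epoxy: M = 1.27×10⁻³
  polycarbonate: M = 1.12×10⁻³
  molybdenum: M = 0.677×10⁻³
  tungsten: M = 0.383×10⁻³
CFRP laminate has the largest M.

CFRP laminate, M = 3.33×10⁻³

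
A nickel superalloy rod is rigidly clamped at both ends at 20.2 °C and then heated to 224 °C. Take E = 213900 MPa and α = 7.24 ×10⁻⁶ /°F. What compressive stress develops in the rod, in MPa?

E = 213900 MPa = 213.9 GPa.
α = 7.24×10⁻⁶/°F × 9/5 = 13.0×10⁻⁶/K.
ΔT = 203.8 K. Constrained thermal stress σ = E·α·ΔT = 213.9×10³ MPa × 13.0×10⁻⁶ × 203.8 = 568 MPa (compressive).

568 MPa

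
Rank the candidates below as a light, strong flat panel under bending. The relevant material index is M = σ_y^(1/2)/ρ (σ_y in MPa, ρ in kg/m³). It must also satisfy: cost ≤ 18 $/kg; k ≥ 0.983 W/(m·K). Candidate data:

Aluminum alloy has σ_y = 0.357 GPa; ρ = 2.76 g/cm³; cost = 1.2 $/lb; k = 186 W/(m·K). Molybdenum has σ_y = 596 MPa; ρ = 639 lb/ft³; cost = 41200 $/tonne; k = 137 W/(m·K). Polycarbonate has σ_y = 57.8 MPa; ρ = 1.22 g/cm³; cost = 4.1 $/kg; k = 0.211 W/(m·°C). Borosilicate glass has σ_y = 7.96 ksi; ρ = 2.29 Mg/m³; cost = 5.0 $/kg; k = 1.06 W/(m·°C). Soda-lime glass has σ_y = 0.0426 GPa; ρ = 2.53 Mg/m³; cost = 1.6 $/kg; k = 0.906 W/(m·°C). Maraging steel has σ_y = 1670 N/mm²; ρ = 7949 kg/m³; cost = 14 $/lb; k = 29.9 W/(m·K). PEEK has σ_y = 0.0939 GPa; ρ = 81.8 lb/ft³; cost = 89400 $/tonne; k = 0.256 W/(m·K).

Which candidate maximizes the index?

aluminum alloy

Screen on constraints: cost ≤ 18 $/kg; k ≥ 0.983 W/(m·K). Survivors: aluminum alloy, borosilicate glass.
In SI units:
  aluminum alloy: σ_y = 357.0 MPa, ρ = 2760 kg/m³
  borosilicate glass: σ_y = 54.88 MPa, ρ = 2290 kg/m³
  aluminum alloy: M = 6.85×10⁻³
  borosilicate glass: M = 3.24×10⁻³
The maximum is for aluminum alloy.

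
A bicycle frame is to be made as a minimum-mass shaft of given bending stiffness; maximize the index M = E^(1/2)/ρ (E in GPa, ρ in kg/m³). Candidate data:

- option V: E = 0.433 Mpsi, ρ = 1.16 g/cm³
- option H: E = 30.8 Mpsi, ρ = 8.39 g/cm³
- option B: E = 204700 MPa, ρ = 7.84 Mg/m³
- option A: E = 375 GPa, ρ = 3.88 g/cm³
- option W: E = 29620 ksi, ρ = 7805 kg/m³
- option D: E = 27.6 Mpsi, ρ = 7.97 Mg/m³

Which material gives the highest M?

In SI units:
  option V: E = 2.985 GPa, ρ = 1160 kg/m³
  option H: E = 212.4 GPa, ρ = 8390 kg/m³
  option B: E = 204.7 GPa, ρ = 7840 kg/m³
  option A: E = 375.0 GPa, ρ = 3880 kg/m³
  option W: E = 204.2 GPa, ρ = 7805 kg/m³
  option D: E = 190.3 GPa, ρ = 7970 kg/m³
  option A: M = 4.99×10⁻³
  option W: M = 1.83×10⁻³
  option B: M = 1.82×10⁻³
  option H: M = 1.74×10⁻³
  option D: M = 1.73×10⁻³
  option V: M = 1.49×10⁻³
Option A ranks first.

option A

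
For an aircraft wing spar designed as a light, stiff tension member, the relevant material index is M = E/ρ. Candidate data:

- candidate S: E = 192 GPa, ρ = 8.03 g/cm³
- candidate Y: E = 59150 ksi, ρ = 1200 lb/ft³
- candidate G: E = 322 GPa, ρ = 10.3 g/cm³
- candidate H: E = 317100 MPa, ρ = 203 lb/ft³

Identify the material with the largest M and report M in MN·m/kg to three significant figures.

Convert each candidate to consistent units, then evaluate M:
  candidate S: E = 192.0 GPa, ρ = 8030 kg/m³
  candidate Y: E = 407.8 GPa, ρ = 19220 kg/m³
  candidate G: E = 322.0 GPa, ρ = 10300 kg/m³
  candidate H: E = 317.1 GPa, ρ = 3252 kg/m³
  candidate H: M = 97.5 MN·m/kg
  candidate G: M = 31.3 MN·m/kg
  candidate S: M = 23.9 MN·m/kg
  candidate Y: M = 21.2 MN·m/kg
Candidate H ranks first.

candidate H, M = 97.5 MN·m/kg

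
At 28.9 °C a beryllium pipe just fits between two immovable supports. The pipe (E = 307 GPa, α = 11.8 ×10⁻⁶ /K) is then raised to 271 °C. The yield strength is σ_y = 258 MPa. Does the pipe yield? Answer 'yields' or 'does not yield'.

yields

ΔT = 242.1 K. Constrained thermal stress σ = E·α·ΔT = 307.0×10³ MPa × 11.8×10⁻⁶ × 242.1 = 877 MPa (compressive).
Compare to σ_y = 258 MPa: σ ≥ σ_y, so it yields.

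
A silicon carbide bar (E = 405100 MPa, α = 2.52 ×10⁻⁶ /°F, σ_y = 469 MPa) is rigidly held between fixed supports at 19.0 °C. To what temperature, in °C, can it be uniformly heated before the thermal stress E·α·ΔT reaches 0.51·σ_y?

149 °C

E = 405100 MPa = 405.1 GPa.
α = 2.52×10⁻⁶/°F × 9/5 = 4.54×10⁻⁶/K.
E·α·ΔT = 239.2 MPa ⇒ ΔT = 239.2 / (405.1×10³ × 4.54×10⁻⁶) = 130.2 K.
T = 19.0 + 130.2 = 149.2 °C.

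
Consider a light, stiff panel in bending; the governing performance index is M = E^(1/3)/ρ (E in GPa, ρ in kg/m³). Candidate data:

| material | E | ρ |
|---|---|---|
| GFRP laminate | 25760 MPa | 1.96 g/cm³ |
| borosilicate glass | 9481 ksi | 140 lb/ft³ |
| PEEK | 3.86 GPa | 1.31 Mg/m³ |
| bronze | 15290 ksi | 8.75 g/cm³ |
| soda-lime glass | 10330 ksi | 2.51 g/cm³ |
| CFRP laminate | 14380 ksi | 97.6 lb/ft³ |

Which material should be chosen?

CFRP laminate

Putting every candidate on a common basis:
  GFRP laminate: E = 25.76 GPa, ρ = 1960 kg/m³
  borosilicate glass: E = 65.37 GPa, ρ = 2243 kg/m³
  PEEK: E = 3.860 GPa, ρ = 1310 kg/m³
  bronze: E = 105.4 GPa, ρ = 8750 kg/m³
  soda-lime glass: E = 71.22 GPa, ρ = 2510 kg/m³
  CFRP laminate: E = 99.15 GPa, ρ = 1563 kg/m³
  CFRP laminate: M = 2.96×10⁻³
  borosilicate glass: M = 1.80×10⁻³
  soda-lime glass: M = 1.65×10⁻³
  GFRP laminate: M = 1.51×10⁻³
  PEEK: M = 1.20×10⁻³
  bronze: M = 0.540×10⁻³
CFRP laminate has the largest M.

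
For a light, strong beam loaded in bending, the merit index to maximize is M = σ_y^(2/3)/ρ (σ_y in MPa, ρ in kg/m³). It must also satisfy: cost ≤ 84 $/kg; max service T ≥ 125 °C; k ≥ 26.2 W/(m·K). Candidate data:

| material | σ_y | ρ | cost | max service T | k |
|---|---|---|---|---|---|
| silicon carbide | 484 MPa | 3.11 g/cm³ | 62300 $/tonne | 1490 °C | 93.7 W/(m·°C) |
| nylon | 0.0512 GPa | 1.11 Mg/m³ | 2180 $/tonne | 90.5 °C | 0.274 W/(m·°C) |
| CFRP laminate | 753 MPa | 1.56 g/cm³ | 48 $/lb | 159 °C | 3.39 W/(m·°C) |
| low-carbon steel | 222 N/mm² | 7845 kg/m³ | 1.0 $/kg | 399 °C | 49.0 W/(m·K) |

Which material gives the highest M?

Screen on constraints: cost ≤ 84 $/kg; max service T ≥ 125 °C; k ≥ 26.2 W/(m·K). Survivors: silicon carbide, low-carbon steel.
Convert each candidate to consistent units, then evaluate M:
  silicon carbide: σ_y = 484.0 MPa, ρ = 3110 kg/m³
  low-carbon steel: σ_y = 222.0 MPa, ρ = 7845 kg/m³
  silicon carbide: M = 19.8×10⁻³
  low-carbon steel: M = 4.67×10⁻³
Highest index: silicon carbide.

silicon carbide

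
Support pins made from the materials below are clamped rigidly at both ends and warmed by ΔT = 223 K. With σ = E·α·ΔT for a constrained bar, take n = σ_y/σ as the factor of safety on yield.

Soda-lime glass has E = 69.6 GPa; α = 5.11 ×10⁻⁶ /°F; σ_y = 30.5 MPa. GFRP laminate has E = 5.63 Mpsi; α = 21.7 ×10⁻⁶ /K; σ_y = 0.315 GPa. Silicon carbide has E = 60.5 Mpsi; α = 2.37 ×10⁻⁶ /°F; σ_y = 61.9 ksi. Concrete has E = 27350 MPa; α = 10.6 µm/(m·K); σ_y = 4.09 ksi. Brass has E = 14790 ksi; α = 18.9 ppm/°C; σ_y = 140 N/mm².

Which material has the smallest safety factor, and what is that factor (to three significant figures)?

soda-lime glass, n = 0.214

Converting E to GPa, α to ×10⁻⁶/K, σ_y to MPa, then σ and n for each:
  soda-lime glass: E = 69.60, α = 9.20, σ_y = 30.50 → σ = 143 MPa, n = 0.214
  GFRP laminate: E = 38.82, α = 21.7, σ_y = 315.0 → σ = 188 MPa, n = 1.68
  silicon carbide: E = 417.1, α = 4.27, σ_y = 426.8 → σ = 397 MPa, n = 1.08
  concrete: E = 27.35, α = 10.6, σ_y = 28.20 → σ = 64.6 MPa, n = 0.436
  brass: E = 102.0, α = 18.9, σ_y = 140.0 → σ = 430 MPa, n = 0.326
Soda-lime glass has the lowest safety factor, n = 0.214.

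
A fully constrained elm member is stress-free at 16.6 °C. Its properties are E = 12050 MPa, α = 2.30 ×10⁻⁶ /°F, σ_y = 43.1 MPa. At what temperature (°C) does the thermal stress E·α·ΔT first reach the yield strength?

881 °C

E = 12050 MPa = 12.05 GPa.
α = 2.30×10⁻⁶/°F × 9/5 = 4.14×10⁻⁶/K.
E·α·ΔT = 43.10 MPa ⇒ ΔT = 43.10 / (12.05×10³ × 4.14×10⁻⁶) = 864.0 K.
T = 16.6 + 864.0 = 880.6 °C.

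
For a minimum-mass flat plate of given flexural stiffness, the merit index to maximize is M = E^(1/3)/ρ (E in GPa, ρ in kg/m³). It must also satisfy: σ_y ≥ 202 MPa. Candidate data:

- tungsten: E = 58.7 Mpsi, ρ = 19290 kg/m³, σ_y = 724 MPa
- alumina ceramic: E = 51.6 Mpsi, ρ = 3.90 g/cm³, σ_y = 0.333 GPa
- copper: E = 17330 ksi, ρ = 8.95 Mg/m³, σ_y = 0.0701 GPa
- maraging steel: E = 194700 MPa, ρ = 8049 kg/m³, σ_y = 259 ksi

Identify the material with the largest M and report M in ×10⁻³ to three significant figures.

alumina ceramic, M = 1.82×10⁻³

Screen on constraints: σ_y ≥ 202 MPa. Survivors: tungsten, alumina ceramic, maraging steel.
Putting every candidate on a common basis:
  tungsten: E = 404.7 GPa, ρ = 19290 kg/m³
  alumina ceramic: E = 355.8 GPa, ρ = 3900 kg/m³
  maraging steel: E = 194.7 GPa, ρ = 8049 kg/m³
  alumina ceramic: M = 1.82×10⁻³
  maraging steel: M = 0.720×10⁻³
  tungsten: M = 0.383×10⁻³
Alumina ceramic has the largest M.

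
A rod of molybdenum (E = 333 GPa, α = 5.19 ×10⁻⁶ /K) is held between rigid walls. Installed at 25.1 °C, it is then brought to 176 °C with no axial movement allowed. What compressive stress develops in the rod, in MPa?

261 MPa

ΔT = 150.9 K. Constrained thermal stress σ = E·α·ΔT = 333.0×10³ MPa × 5.19×10⁻⁶ × 150.9 = 261 MPa (compressive).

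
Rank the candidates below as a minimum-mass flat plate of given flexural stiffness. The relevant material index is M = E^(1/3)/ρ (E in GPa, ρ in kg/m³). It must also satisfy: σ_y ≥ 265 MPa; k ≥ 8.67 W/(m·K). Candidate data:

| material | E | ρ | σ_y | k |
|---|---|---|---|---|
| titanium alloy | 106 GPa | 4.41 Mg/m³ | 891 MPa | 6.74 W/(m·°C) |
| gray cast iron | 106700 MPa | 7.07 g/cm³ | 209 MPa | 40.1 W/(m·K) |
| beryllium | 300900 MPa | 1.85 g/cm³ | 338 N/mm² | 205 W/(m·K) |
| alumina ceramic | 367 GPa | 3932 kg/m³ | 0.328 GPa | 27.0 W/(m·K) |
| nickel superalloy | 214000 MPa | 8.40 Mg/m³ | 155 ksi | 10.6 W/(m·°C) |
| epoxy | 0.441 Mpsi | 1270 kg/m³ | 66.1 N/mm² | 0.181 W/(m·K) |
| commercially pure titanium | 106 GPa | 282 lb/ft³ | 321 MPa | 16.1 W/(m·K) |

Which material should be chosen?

Screen on constraints: σ_y ≥ 265 MPa; k ≥ 8.67 W/(m·K). Survivors: beryllium, alumina ceramic, nickel superalloy, commercially pure titanium.
Putting every candidate on a common basis:
  beryllium: E = 300.9 GPa, ρ = 1850 kg/m³
  alumina ceramic: E = 367.0 GPa, ρ = 3932 kg/m³
  nickel superalloy: E = 214.0 GPa, ρ = 8400 kg/m³
  commercially pure titanium: E = 106.0 GPa, ρ = 4517 kg/m³
  beryllium: M = 3.62×10⁻³
  alumina ceramic: M = 1.82×10⁻³
  commercially pure titanium: M = 1.05×10⁻³
  nickel superalloy: M = 0.712×10⁻³
Beryllium has the largest M.

beryllium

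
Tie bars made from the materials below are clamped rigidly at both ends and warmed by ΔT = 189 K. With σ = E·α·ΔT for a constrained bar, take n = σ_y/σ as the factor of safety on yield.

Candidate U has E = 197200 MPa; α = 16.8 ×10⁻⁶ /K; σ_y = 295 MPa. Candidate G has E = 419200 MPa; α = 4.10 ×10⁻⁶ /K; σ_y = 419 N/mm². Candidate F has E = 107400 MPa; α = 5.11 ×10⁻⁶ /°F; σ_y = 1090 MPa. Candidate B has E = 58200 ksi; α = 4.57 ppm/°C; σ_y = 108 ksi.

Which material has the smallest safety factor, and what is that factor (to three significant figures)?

Converting E to GPa, α to ×10⁻⁶/K, σ_y to MPa, then σ and n for each:
  candidate U: E = 197.2, α = 16.8, σ_y = 295.0 → σ = 626 MPa, n = 0.471
  candidate G: E = 419.2, α = 4.10, σ_y = 419.0 → σ = 325 MPa, n = 1.29
  candidate F: E = 107.4, α = 9.20, σ_y = 1090 → σ = 187 MPa, n = 5.84
  candidate B: E = 401.3, α = 4.57, σ_y = 744.6 → σ = 347 MPa, n = 2.15
The minimum is candidate U at n = 0.471.

candidate U, n = 0.471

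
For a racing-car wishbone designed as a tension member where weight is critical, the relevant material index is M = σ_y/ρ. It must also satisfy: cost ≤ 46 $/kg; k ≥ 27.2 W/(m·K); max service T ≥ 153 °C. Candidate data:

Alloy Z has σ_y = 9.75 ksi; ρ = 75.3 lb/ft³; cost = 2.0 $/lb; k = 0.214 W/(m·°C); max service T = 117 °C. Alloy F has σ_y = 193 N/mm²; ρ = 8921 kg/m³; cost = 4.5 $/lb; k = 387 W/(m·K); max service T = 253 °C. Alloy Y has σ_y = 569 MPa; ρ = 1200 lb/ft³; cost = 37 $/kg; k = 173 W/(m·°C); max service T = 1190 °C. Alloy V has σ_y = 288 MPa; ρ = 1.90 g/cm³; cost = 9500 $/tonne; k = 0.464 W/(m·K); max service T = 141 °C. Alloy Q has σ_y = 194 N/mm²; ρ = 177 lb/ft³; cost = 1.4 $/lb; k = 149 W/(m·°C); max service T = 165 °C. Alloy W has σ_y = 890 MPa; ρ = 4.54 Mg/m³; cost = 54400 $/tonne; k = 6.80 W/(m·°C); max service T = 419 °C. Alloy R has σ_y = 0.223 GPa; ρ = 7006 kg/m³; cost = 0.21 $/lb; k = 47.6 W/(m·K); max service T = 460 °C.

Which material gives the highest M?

Screen on constraints: cost ≤ 46 $/kg; k ≥ 27.2 W/(m·K); max service T ≥ 153 °C. Survivors: alloy F, alloy Y, alloy Q, alloy R.
Putting every candidate on a common basis:
  alloy F: σ_y = 193.0 MPa, ρ = 8921 kg/m³
  alloy Y: σ_y = 569.0 MPa, ρ = 19220 kg/m³
  alloy Q: σ_y = 194.0 MPa, ρ = 2835 kg/m³
  alloy R: σ_y = 223.0 MPa, ρ = 7006 kg/m³
  alloy Q: M = 68.4 kN·m/kg
  alloy R: M = 31.8 kN·m/kg
  alloy Y: M = 29.6 kN·m/kg
  alloy F: M = 21.6 kN·m/kg
Alloy Q ranks first.

alloy Q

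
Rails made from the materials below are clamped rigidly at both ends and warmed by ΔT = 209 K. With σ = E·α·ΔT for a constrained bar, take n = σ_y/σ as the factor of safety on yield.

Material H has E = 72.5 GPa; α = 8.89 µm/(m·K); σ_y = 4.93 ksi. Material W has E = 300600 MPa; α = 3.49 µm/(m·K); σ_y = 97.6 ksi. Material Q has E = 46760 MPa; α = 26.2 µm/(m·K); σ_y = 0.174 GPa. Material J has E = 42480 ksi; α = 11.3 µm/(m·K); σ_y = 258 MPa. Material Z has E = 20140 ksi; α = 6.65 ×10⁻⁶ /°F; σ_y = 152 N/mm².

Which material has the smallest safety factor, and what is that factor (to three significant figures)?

Converting E to GPa, α to ×10⁻⁶/K, σ_y to MPa, then σ and n for each:
  material H: E = 72.50, α = 8.89, σ_y = 33.99 → σ = 135 MPa, n = 0.252
  material W: E = 300.6, α = 3.49, σ_y = 672.9 → σ = 219 MPa, n = 3.07
  material Q: E = 46.76, α = 26.2, σ_y = 174.0 → σ = 256 MPa, n = 0.680
  material J: E = 292.9, α = 11.3, σ_y = 258.0 → σ = 692 MPa, n = 0.373
  material Z: E = 138.9, α = 12.0, σ_y = 152.0 → σ = 347 MPa, n = 0.438
Material H has the lowest safety factor, n = 0.252.

material H, n = 0.252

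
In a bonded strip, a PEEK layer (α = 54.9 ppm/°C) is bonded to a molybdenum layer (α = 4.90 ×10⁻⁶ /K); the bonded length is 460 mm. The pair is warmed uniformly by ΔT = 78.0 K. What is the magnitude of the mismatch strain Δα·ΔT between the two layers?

3.90×10⁻³

Δα = |54.9 − 4.90|×10⁻⁶/K = 50.0×10⁻⁶/K.
Mismatch strain = Δα·ΔT = 50.0×10⁻⁶ × 78.0 = 3.90×10⁻³.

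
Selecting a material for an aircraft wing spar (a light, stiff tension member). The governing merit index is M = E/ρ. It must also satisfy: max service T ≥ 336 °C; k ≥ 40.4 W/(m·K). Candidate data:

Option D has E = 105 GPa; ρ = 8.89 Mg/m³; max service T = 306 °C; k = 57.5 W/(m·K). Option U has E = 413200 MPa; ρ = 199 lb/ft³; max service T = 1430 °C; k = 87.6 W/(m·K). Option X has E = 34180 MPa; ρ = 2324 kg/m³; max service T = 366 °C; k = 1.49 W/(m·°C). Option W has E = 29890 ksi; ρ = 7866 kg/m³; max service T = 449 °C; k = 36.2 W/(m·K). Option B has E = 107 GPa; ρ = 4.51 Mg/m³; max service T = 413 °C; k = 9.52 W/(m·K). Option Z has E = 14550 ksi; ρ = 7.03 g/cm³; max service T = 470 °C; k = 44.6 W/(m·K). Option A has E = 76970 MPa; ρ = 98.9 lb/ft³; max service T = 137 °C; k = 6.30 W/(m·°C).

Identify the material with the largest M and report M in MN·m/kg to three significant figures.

option U, M = 130 MN·m/kg

Screen on constraints: max service T ≥ 336 °C; k ≥ 40.4 W/(m·K). Survivors: option U, option Z.
In SI units:
  option U: E = 413.2 GPa, ρ = 3188 kg/m³
  option Z: E = 100.3 GPa, ρ = 7030 kg/m³
  option U: M = 130 MN·m/kg
  option Z: M = 14.3 MN·m/kg
The maximum is for option U.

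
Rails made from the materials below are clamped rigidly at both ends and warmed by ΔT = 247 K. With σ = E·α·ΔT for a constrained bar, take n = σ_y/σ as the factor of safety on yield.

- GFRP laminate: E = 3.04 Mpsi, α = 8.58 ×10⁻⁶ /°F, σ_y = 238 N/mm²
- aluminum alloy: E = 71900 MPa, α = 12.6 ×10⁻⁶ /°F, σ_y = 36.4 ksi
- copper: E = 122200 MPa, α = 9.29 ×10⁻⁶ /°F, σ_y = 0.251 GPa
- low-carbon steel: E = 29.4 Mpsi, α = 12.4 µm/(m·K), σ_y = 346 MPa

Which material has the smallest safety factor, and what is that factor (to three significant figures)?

With everything in SI (GPa, ×10⁻⁶/K, MPa):
  GFRP laminate: E = 20.96, α = 15.4, σ_y = 238.0 → σ = 80.0 MPa, n = 2.98
  aluminum alloy: E = 71.90, α = 22.7, σ_y = 251.0 → σ = 403 MPa, n = 0.623
  copper: E = 122.2, α = 16.7, σ_y = 251.0 → σ = 505 MPa, n = 0.497
  low-carbon steel: E = 202.7, α = 12.4, σ_y = 346.0 → σ = 621 MPa, n = 0.557
Copper has the lowest safety factor, n = 0.497.

copper, n = 0.497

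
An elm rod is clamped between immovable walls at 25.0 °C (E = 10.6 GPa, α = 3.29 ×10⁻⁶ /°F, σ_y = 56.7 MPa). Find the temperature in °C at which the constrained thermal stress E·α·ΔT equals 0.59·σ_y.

α = 3.29×10⁻⁶/°F × 9/5 = 5.92×10⁻⁶/K.
E·α·ΔT = 33.45 MPa ⇒ ΔT = 33.45 / (10.60×10³ × 5.92×10⁻⁶) = 532.9 K.
T = 25.0 + 532.9 = 557.9 °C.

558 °C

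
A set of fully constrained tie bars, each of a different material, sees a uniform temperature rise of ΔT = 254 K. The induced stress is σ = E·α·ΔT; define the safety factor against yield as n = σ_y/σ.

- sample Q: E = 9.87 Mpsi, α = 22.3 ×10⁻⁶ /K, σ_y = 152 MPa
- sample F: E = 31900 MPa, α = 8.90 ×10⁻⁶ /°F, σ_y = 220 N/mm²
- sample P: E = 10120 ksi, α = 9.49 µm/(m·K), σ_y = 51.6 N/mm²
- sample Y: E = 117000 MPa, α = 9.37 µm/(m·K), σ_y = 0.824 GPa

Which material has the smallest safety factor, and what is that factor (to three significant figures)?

In consistent units (E in GPa, α in ×10⁻⁶/K, σ_y in MPa):
  sample Q: E = 68.05, α = 22.3, σ_y = 152.0 → σ = 385 MPa, n = 0.394
  sample F: E = 31.90, α = 16.0, σ_y = 220.0 → σ = 130 MPa, n = 1.69
  sample P: E = 69.77, α = 9.49, σ_y = 51.60 → σ = 168 MPa, n = 0.307
  sample Y: E = 117.0, α = 9.37, σ_y = 824.0 → σ = 278 MPa, n = 2.96
The minimum is sample P at n = 0.307.

sample P, n = 0.307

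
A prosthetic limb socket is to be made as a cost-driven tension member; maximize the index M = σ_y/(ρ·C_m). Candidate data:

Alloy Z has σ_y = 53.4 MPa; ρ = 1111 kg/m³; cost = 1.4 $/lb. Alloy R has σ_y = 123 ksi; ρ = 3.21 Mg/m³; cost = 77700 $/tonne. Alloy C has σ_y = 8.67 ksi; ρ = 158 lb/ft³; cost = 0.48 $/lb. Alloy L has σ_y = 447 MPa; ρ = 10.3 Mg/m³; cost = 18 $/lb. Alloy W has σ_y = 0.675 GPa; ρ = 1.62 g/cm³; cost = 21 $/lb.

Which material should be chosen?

alloy C

Convert each candidate to consistent units, then evaluate M:
  alloy Z: σ_y = 53.40 MPa, ρ = 1111 kg/m³, cost = 3.086 $/kg
  alloy R: σ_y = 848.1 MPa, ρ = 3210 kg/m³, cost = 77.70 $/kg
  alloy C: σ_y = 59.78 MPa, ρ = 2531 kg/m³, cost = 1.058 $/kg
  alloy L: σ_y = 447.0 MPa, ρ = 10300 kg/m³, cost = 39.68 $/kg
  alloy W: σ_y = 675.0 MPa, ρ = 1620 kg/m³, cost = 46.30 $/kg
  alloy C: M = 22.3 kN·m per $
  alloy Z: M = 15.6 kN·m per $
  alloy W: M = 9.00 kN·m per $
  alloy R: M = 3.40 kN·m per $
  alloy L: M = 1.09 kN·m per $
The maximum is for alloy C.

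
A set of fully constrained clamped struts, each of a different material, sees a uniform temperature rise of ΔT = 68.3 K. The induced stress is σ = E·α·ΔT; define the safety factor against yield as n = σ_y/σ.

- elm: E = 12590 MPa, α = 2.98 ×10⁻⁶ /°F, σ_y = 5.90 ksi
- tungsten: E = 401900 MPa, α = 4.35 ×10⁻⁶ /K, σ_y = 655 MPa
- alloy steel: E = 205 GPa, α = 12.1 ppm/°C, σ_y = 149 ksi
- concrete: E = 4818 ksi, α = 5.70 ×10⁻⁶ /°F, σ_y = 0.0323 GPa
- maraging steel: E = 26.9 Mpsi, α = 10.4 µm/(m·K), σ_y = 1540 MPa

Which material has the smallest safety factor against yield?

Per material, after unit conversion:
  elm: E = 12.59, α = 5.36, σ_y = 40.68 → σ = 4.61 MPa, n = 8.82
  tungsten: E = 401.9, α = 4.35, σ_y = 655.0 → σ = 119 MPa, n = 5.49
  alloy steel: E = 205.0, α = 12.1, σ_y = 1027 → σ = 169 MPa, n = 6.06
  concrete: E = 33.22, α = 10.3, σ_y = 32.30 → σ = 23.3 MPa, n = 1.39
  maraging steel: E = 185.5, α = 10.4, σ_y = 1540 → σ = 132 MPa, n = 11.7
The minimum is concrete at n = 1.39.

concrete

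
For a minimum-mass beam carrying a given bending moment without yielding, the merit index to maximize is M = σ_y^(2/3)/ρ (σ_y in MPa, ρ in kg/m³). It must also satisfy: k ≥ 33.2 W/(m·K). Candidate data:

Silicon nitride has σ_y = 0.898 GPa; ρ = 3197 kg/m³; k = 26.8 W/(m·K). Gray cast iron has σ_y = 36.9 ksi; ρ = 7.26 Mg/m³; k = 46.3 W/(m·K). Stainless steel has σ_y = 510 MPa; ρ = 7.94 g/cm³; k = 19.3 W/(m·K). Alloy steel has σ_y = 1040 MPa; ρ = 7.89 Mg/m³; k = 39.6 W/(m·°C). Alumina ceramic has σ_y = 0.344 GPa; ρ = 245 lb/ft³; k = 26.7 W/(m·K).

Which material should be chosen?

Screen on constraints: k ≥ 33.2 W/(m·K). Survivors: gray cast iron, alloy steel.
In SI units:
  gray cast iron: σ_y = 254.4 MPa, ρ = 7260 kg/m³
  alloy steel: σ_y = 1040 MPa, ρ = 7890 kg/m³
  alloy steel: M = 13.0×10⁻³
  gray cast iron: M = 5.53×10⁻³
Highest index: alloy steel.

alloy steel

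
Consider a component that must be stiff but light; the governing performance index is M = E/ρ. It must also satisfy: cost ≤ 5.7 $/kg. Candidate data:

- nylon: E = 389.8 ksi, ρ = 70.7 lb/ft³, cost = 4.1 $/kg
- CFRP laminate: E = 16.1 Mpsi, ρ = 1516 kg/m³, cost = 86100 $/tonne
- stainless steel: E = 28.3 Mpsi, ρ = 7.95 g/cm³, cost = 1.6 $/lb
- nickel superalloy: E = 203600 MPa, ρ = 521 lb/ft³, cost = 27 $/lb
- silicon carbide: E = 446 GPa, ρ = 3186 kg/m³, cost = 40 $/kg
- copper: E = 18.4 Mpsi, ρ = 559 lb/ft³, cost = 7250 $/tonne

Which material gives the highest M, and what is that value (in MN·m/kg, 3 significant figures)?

stainless steel, M = 24.5 MN·m/kg

Screen on constraints: cost ≤ 5.7 $/kg. Survivors: nylon, stainless steel.
Normalizing units and computing the index:
  nylon: E = 2.688 GPa, ρ = 1133 kg/m³
  stainless steel: E = 195.1 GPa, ρ = 7950 kg/m³
  stainless steel: M = 24.5 MN·m/kg
  nylon: M = 2.37 MN·m/kg
The maximum is for stainless steel.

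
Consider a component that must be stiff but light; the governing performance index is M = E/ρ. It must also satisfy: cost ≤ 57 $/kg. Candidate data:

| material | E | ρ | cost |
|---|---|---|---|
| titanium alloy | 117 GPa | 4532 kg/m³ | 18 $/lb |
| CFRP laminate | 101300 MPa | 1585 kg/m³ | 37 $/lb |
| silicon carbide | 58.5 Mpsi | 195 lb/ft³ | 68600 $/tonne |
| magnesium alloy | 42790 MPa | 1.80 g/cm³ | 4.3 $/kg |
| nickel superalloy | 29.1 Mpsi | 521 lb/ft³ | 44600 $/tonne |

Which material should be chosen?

Screen on constraints: cost ≤ 57 $/kg. Survivors: titanium alloy, magnesium alloy, nickel superalloy.
Normalizing units and computing the index:
  titanium alloy: E = 117.0 GPa, ρ = 4532 kg/m³
  magnesium alloy: E = 42.79 GPa, ρ = 1800 kg/m³
  nickel superalloy: E = 200.6 GPa, ρ = 8346 kg/m³
  titanium alloy: M = 25.8 MN·m/kg
  nickel superalloy: M = 24.0 MN·m/kg
  magnesium alloy: M = 23.8 MN·m/kg
The maximum is for titanium alloy.

titanium alloy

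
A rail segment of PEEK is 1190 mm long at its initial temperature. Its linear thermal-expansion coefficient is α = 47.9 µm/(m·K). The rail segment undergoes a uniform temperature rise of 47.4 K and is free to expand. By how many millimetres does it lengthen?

ΔL = α·L₀·ΔT = 47.9×10⁻⁶ × 1190 mm × 47.40 K = 2.70 mm.

2.70 mm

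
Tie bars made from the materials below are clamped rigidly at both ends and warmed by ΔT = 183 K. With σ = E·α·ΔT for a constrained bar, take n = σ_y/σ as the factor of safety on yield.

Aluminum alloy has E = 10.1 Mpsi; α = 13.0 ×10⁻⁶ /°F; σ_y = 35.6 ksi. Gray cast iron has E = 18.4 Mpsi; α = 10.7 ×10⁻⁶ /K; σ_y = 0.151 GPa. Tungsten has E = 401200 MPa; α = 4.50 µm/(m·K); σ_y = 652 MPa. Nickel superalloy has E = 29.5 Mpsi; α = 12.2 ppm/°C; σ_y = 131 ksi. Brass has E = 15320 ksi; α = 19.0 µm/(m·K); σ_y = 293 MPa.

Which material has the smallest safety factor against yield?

With everything in SI (GPa, ×10⁻⁶/K, MPa):
  aluminum alloy: E = 69.64, α = 23.4, σ_y = 245.5 → σ = 298 MPa, n = 0.823
  gray cast iron: E = 126.9, α = 10.7, σ_y = 151.0 → σ = 248 MPa, n = 0.608
  tungsten: E = 401.2, α = 4.50, σ_y = 652.0 → σ = 330 MPa, n = 1.97
  nickel superalloy: E = 203.4, α = 12.2, σ_y = 903.2 → σ = 454 MPa, n = 1.99
  brass: E = 105.6, α = 19.0, σ_y = 293.0 → σ = 367 MPa, n = 0.798
Smallest n: gray cast iron with n = 0.608.

gray cast iron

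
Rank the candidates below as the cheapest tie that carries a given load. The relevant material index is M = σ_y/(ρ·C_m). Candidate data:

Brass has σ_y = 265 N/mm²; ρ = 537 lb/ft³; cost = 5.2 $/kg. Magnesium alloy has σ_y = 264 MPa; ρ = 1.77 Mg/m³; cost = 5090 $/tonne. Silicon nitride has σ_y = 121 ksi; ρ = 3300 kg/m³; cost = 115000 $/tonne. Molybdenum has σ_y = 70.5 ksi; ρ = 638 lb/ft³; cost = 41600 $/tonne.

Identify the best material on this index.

magnesium alloy

After converting to SI:
  brass: σ_y = 265.0 MPa, ρ = 8602 kg/m³, cost = 5.200 $/kg
  magnesium alloy: σ_y = 264.0 MPa, ρ = 1770 kg/m³, cost = 5.090 $/kg
  silicon nitride: σ_y = 834.3 MPa, ρ = 3300 kg/m³, cost = 115.0 $/kg
  molybdenum: σ_y = 486.1 MPa, ρ = 10220 kg/m³, cost = 41.60 $/kg
  magnesium alloy: M = 29.3 kN·m per $
  brass: M = 5.92 kN·m per $
  silicon nitride: M = 2.20 kN·m per $
  molybdenum: M = 1.14 kN·m per $
Magnesium alloy ranks first.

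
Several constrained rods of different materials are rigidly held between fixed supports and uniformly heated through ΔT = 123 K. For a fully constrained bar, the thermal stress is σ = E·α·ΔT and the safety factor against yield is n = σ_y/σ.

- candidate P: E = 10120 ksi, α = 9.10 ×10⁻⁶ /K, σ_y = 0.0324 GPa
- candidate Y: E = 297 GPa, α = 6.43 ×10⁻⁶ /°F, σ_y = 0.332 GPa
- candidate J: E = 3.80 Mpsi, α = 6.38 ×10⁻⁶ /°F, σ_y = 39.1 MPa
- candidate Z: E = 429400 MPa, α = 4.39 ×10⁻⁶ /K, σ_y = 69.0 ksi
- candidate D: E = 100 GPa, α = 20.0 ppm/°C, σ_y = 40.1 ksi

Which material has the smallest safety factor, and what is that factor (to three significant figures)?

candidate P, n = 0.415

Per material, after unit conversion:
  candidate P: E = 69.77, α = 9.10, σ_y = 32.40 → σ = 78.1 MPa, n = 0.415
  candidate Y: E = 297.0, α = 11.6, σ_y = 332.0 → σ = 423 MPa, n = 0.785
  candidate J: E = 26.20, α = 11.5, σ_y = 39.10 → σ = 37.0 MPa, n = 1.06
  candidate Z: E = 429.4, α = 4.39, σ_y = 475.7 → σ = 232 MPa, n = 2.05
  candidate D: E = 100.0, α = 20.0, σ_y = 276.5 → σ = 246 MPa, n = 1.12
Candidate P has the lowest safety factor, n = 0.415.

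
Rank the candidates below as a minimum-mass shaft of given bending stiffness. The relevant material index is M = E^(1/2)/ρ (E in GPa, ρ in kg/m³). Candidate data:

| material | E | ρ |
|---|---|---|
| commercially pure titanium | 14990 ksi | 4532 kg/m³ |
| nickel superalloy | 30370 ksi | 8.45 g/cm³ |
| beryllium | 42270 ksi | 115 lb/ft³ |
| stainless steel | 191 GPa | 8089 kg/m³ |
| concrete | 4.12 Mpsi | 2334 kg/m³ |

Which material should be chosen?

Putting every candidate on a common basis:
  commercially pure titanium: E = 103.4 GPa, ρ = 4532 kg/m³
  nickel superalloy: E = 209.4 GPa, ρ = 8450 kg/m³
  beryllium: E = 291.4 GPa, ρ = 1842 kg/m³
  stainless steel: E = 191.0 GPa, ρ = 8089 kg/m³
  concrete: E = 28.41 GPa, ρ = 2334 kg/m³
  beryllium: M = 9.27×10⁻³
  concrete: M = 2.28×10⁻³
  commercially pure titanium: M = 2.24×10⁻³
  nickel superalloy: M = 1.71×10⁻³
  stainless steel: M = 1.71×10⁻³
Beryllium has the largest M.

beryllium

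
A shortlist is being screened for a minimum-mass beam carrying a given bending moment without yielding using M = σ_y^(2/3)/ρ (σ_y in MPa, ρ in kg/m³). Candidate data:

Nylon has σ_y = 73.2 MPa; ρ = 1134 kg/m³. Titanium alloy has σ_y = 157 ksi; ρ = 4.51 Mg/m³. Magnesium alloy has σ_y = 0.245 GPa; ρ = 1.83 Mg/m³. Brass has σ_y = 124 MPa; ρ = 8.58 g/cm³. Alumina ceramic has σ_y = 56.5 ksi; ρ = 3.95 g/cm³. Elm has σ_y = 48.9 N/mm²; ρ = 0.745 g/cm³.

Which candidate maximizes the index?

titanium alloy

Putting every candidate on a common basis:
  nylon: σ_y = 73.20 MPa, ρ = 1134 kg/m³
  titanium alloy: σ_y = 1082 MPa, ρ = 4510 kg/m³
  magnesium alloy: σ_y = 245.0 MPa, ρ = 1830 kg/m³
  brass: σ_y = 124.0 MPa, ρ = 8580 kg/m³
  alumina ceramic: σ_y = 389.6 MPa, ρ = 3950 kg/m³
  elm: σ_y = 48.90 MPa, ρ = 745.0 kg/m³
  titanium alloy: M = 23.4×10⁻³
  magnesium alloy: M = 21.4×10⁻³
  elm: M = 17.9×10⁻³
  nylon: M = 15.4×10⁻³
  alumina ceramic: M = 13.5×10⁻³
  brass: M = 2.90×10⁻³
Titanium alloy has the largest M.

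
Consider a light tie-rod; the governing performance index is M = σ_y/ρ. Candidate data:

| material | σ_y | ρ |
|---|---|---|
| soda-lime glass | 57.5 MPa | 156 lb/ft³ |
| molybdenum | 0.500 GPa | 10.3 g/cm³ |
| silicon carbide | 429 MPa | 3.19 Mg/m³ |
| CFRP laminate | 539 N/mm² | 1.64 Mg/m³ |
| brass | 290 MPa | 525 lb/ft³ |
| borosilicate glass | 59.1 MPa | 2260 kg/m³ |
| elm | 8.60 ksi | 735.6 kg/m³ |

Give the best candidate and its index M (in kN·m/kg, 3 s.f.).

Convert each candidate to consistent units, then evaluate M:
  soda-lime glass: σ_y = 57.50 MPa, ρ = 2499 kg/m³
  molybdenum: σ_y = 500.0 MPa, ρ = 10300 kg/m³
  silicon carbide: σ_y = 429.0 MPa, ρ = 3190 kg/m³
  CFRP laminate: σ_y = 539.0 MPa, ρ = 1640 kg/m³
  brass: σ_y = 290.0 MPa, ρ = 8410 kg/m³
  borosilicate glass: σ_y = 59.10 MPa, ρ = 2260 kg/m³
  elm: σ_y = 59.29 MPa, ρ = 735.6 kg/m³
  CFRP laminate: M = 329 kN·m/kg
  silicon carbide: M = 134 kN·m/kg
  elm: M = 80.6 kN·m/kg
  molybdenum: M = 48.5 kN·m/kg
  brass: M = 34.5 kN·m/kg
  borosilicate glass: M = 26.2 kN·m/kg
  soda-lime glass: M = 23.0 kN·m/kg
CFRP laminate ranks first.

CFRP laminate, M = 329 kN·m/kg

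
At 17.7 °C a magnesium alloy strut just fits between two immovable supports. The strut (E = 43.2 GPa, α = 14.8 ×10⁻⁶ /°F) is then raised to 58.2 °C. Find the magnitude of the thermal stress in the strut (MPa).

46.6 MPa

α = 14.8×10⁻⁶/°F × 9/5 = 26.6×10⁻⁶/K.
ΔT = 40.50 K. Constrained thermal stress σ = E·α·ΔT = 43.20×10³ MPa × 26.6×10⁻⁶ × 40.50 = 46.6 MPa (compressive).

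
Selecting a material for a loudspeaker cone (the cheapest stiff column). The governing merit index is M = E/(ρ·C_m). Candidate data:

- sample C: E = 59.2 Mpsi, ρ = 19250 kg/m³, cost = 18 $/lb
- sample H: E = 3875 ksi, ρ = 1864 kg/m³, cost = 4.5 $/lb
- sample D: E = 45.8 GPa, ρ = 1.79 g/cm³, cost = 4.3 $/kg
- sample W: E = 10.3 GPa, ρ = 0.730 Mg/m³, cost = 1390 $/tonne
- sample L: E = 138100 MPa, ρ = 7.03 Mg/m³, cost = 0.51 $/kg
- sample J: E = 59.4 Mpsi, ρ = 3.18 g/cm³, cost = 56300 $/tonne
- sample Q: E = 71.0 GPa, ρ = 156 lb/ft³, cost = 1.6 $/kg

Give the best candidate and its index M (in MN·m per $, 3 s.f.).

Putting every candidate on a common basis:
  sample C: E = 408.2 GPa, ρ = 19250 kg/m³, cost = 39.68 $/kg
  sample H: E = 26.72 GPa, ρ = 1864 kg/m³, cost = 9.921 $/kg
  sample D: E = 45.80 GPa, ρ = 1790 kg/m³, cost = 4.300 $/kg
  sample W: E = 10.30 GPa, ρ = 730.0 kg/m³, cost = 1.390 $/kg
  sample L: E = 138.1 GPa, ρ = 7030 kg/m³, cost = 0.5100 $/kg
  sample J: E = 409.5 GPa, ρ = 3180 kg/m³, cost = 56.30 $/kg
  sample Q: E = 71.00 GPa, ρ = 2499 kg/m³, cost = 1.600 $/kg
  sample L: M = 38.5 MN·m per $
  sample Q: M = 17.8 MN·m per $
  sample W: M = 10.2 MN·m per $
  sample D: M = 5.95 MN·m per $
  sample J: M = 2.29 MN·m per $
  sample H: M = 1.44 MN·m per $
  sample C: M = 0.534 MN·m per $
The maximum is for sample L.

sample L, M = 38.5 MN·m per $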